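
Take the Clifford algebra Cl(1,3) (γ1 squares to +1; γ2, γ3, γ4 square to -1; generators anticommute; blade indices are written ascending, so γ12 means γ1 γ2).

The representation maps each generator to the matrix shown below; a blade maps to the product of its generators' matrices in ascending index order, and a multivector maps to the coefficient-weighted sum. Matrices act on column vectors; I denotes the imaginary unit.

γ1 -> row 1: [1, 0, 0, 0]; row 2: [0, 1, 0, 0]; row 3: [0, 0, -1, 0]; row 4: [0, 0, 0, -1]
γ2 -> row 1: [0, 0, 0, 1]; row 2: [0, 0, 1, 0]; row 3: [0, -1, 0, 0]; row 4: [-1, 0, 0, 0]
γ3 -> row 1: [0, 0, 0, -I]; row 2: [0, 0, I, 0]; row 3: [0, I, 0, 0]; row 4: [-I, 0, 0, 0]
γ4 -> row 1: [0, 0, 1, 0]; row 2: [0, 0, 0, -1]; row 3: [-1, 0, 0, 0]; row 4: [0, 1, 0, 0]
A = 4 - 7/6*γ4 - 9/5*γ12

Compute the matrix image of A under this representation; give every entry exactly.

Bivector images (products of the table entries): rho(γ12) = rho(γ1)rho(γ2) = row 1: [0, 0, 0, 1]; row 2: [0, 0, 1, 0]; row 3: [0, 1, 0, 0]; row 4: [1, 0, 0, 0].
M = (4)*1 + (-7/6)*rho(γ4) + (-9/5)*rho(γ12), summed entrywise (1 is the identity matrix):
Answer: row 1: [4, 0, -7/6, -9/5]; row 2: [0, 4, -9/5, 7/6]; row 3: [7/6, -9/5, 4, 0]; row 4: [-9/5, -7/6, 0, 4]


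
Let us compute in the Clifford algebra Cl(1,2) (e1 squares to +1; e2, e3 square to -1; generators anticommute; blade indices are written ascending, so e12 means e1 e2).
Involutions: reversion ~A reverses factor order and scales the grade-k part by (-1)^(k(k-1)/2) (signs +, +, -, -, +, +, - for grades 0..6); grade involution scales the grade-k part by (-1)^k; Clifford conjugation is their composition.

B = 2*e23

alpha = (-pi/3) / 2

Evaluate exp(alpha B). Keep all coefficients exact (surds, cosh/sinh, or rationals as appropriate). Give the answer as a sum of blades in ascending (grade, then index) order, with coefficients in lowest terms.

B^2 = (2)^2*(e23)^2 = 4*(-1) = -4 (a basis 2-blade squares to minus the product of its generators' squares).
B^2 = -4 — B^2 < 0, so the exponential closes trigonometrically: l = 2, alpha*l = -pi/3, so exp(alpha B) = cos(-pi/3) + (sin(-pi/3)/2)*B = 1/2 + (-sqrt(3)/4)*B.
Answer: 1/2 - sqrt(3)/2*e23


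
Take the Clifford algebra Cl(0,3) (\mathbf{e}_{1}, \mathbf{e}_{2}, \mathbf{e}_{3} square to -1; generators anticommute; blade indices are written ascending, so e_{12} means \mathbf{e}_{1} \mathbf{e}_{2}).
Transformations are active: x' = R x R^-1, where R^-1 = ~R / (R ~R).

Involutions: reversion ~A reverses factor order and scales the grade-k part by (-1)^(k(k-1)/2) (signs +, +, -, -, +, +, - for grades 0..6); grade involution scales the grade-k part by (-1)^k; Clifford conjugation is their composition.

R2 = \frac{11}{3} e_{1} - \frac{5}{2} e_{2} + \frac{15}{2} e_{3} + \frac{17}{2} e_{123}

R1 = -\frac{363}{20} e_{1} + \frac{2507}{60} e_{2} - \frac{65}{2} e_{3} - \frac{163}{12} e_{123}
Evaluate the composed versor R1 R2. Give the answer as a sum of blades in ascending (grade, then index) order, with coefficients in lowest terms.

Distribute over the terms of R1 (each basis-blade product reordered to ascending indices, repeated generators contracted through their squares):
(-\frac{363}{20} e_{1}) R2 = \frac{1331}{20} + \frac{363}{8} e_{12} - \frac{1089}{8} e_{13} + \frac{6171}{40} e_{23}
(\frac{2507}{60} e_{2}) R2 = \frac{2507}{24} - \frac{27577}{180} e_{12} + \frac{42619}{120} e_{13} + \frac{2507}{8} e_{23}
(-\frac{65}{2} e_{3}) R2 = \frac{975}{4} + \frac{1105}{4} e_{12} + \frac{715}{6} e_{13} - \frac{325}{4} e_{23}
(-\frac{163}{12} e_{123}) R2 = -\frac{2771}{24} + \frac{815}{8} e_{12} + \frac{815}{24} e_{13} + \frac{1793}{36} e_{23}
Summing the partial products and collecting blades:
Answer: \frac{2993}{10} + \frac{48653}{180} e_{12} + \frac{44659}{120} e_{13} + \frac{78517}{180} e_{23}


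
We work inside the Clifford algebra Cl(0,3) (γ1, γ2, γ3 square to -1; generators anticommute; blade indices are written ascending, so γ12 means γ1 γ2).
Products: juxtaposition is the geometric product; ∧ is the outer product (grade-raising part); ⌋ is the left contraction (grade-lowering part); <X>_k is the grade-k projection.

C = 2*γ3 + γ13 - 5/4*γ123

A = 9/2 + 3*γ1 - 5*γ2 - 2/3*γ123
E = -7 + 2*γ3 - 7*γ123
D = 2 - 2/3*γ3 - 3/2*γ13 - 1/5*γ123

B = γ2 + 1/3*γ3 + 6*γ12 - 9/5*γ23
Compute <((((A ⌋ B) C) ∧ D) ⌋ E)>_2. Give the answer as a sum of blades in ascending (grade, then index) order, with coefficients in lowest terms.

step 1: 5 - 30*γ1 - 27/2*γ2 - 15/2*γ3 + 27*γ12 - 81/10*γ23
step 2: 15 - 141/8*γ1 + 81/5*γ2 + 295/4*γ3 - 51/40*γ12 - 305/8*γ13 - 75/2*γ23 + 245/4*γ123
step 3: 30 - 141/4*γ1 + 162/5*γ2 + 275/2*γ3 - 51/20*γ12 - 87*γ13 - 429/5*γ23 + 2893/20*γ123
step 4: -29951/20 - 3003/5*γ1 + 609*γ2 + 843/20*γ3 + 1925/2*γ12 - 1134/5*γ13 - 987/4*γ23 - 210*γ123
step 5: 1925/2*γ12 - 1134/5*γ13 - 987/4*γ23
Answer: 1925/2*γ12 - 1134/5*γ13 - 987/4*γ23


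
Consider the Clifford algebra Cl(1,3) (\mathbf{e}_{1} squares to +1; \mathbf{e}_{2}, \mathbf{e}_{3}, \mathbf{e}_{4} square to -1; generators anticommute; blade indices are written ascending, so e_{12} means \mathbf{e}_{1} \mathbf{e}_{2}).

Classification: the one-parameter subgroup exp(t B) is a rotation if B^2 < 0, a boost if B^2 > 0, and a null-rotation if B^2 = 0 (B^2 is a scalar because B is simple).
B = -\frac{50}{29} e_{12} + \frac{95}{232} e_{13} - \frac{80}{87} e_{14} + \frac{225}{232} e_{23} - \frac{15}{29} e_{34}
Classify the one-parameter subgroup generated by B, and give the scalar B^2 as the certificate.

B^2 term by term: the squares give (-\frac{50}{29})^2*(e_{12})^2 + (\frac{95}{232})^2*(e_{13})^2 + (-\frac{80}{87})^2*(e_{14})^2 + (\frac{225}{232})^2*(e_{23})^2 + (-\frac{15}{29})^2*(e_{34})^2 = \frac{2500}{841}*(+1) + \frac{9025}{53824}*(+1) + \frac{6400}{7569}*(+1) + \frac{50625}{53824}*(-1) + \frac{225}{841}*(-1) = \frac{25}{9} (each basis 2-blade squares to minus the product of its generators' squares); cross terms between blades sharing an index anticommute and cancel; the commuting (index-disjoint) pairs give grade-4 terms 2*c*c'*(blade product), which cancel blade by blade — e_{1234}: \frac{1500}{841} - \frac{1500}{841} = 0 — confirming B is simple. So B^2 = \frac{25}{9}.
Answer: boost, certificate B^2 = \frac{25}{9}. Note: conjugating B changes its blade decomposition but never the scalar B^2 = \frac{25}{9}, whose sign settles the classification.


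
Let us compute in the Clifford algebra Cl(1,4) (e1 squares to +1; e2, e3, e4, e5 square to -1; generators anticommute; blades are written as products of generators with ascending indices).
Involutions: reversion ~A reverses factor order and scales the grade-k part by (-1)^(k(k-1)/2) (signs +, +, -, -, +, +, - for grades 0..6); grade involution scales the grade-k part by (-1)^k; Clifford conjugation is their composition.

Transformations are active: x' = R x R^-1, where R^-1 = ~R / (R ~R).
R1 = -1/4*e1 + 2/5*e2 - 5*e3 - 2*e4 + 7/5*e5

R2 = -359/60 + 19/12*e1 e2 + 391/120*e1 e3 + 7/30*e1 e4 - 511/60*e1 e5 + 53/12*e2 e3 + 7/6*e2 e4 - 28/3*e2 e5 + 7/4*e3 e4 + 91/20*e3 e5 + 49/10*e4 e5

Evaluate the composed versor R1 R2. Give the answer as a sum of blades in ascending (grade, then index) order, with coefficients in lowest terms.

Distribute over the terms of R1 (each basis-blade product reordered to ascending indices, repeated generators contracted through their squares):
(-1/4*e1) R2 = 359/240*e1 - 19/48*e2 - 391/480*e3 - 7/120*e4 + 511/240*e5 - 53/48*e1 e2 e3 - 7/24*e1 e2 e4 + 7/3*e1 e2 e5 - 7/16*e1 e3 e4 - 91/80*e1 e3 e5 - 49/40*e1 e4 e5
(2/5*e2) R2 = 19/30*e1 - 359/150*e2 - 53/30*e3 - 7/15*e4 + 56/15*e5 - 391/300*e1 e2 e3 - 7/75*e1 e2 e4 + 511/150*e1 e2 e5 + 7/10*e2 e3 e4 + 91/50*e2 e3 e5 + 49/25*e2 e4 e5
(-5*e3) R2 = -391/24*e1 - 265/12*e2 + 359/12*e3 + 35/4*e4 + 91/4*e5 - 95/12*e1 e2 e3 + 7/6*e1 e3 e4 - 511/12*e1 e3 e5 + 35/6*e2 e3 e4 - 140/3*e2 e3 e5 - 49/2*e3 e4 e5
(-2*e4) R2 = -7/15*e1 - 7/3*e2 - 7/2*e3 + 359/30*e4 + 49/5*e5 - 19/6*e1 e2 e4 - 391/60*e1 e3 e4 - 511/30*e1 e4 e5 - 53/6*e2 e3 e4 - 56/3*e2 e4 e5 + 91/10*e3 e4 e5
(7/5*e5) R2 = -3577/300*e1 - 196/15*e2 + 637/100*e3 + 343/50*e4 - 2513/300*e5 + 133/60*e1 e2 e5 + 2737/600*e1 e3 e5 + 49/150*e1 e4 e5 + 371/60*e2 e3 e5 + 49/30*e2 e4 e5 + 49/20*e3 e4 e5
Summing the partial products and collecting blades:
Answer: -10621/400*e1 - 16109/400*e2 + 72493/2400*e3 + 16231/600*e4 + 36043/1200*e5 - 12389/1200*e1 e2 e3 - 2131/600*e1 e2 e4 + 2387/300*e1 e2 e5 - 463/80*e1 e3 e4 - 46991/1200*e1 e3 e5 - 10759/600*e1 e4 e5 - 23/10*e2 e3 e4 - 11599/300*e2 e3 e5 - 2261/150*e2 e4 e5 - 259/20*e3 e4 e5


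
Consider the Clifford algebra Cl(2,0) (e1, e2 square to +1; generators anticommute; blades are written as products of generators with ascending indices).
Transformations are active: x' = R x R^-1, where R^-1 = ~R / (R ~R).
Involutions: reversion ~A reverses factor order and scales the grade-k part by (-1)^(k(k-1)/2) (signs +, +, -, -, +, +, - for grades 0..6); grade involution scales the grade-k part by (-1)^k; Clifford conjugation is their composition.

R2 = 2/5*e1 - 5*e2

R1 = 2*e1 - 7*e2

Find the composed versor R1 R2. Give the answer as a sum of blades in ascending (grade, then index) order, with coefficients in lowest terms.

Distribute over the terms of R1 (each basis-blade product reordered to ascending indices, repeated generators contracted through their squares):
(2*e1) R2 = 4/5 - 10*e1 e2
(-7*e2) R2 = 35 + 14/5*e1 e2
Summing the partial products and collecting blades:
Answer: 179/5 - 36/5*e1 e2


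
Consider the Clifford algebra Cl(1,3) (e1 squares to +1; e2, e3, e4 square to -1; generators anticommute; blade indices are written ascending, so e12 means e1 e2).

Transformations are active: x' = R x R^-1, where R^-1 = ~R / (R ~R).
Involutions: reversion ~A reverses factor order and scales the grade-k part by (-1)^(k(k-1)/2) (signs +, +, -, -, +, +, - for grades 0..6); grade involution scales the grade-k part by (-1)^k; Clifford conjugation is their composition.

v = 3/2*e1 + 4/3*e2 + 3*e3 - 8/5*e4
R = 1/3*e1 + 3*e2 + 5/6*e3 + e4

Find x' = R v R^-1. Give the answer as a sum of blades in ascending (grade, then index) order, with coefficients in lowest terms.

~R = 1/3*e1 + 3*e2 + 5/6*e3 + e4, and R ~R = -127/12, so R^-1 = ~R / (-127/12).
R v = -22/5 - 73/18*e12 - 1/4*e13 - 61/30*e14 + 71/9*e23 - 92/15*e24 - 13/3*e34
Answer: -1553/1270*e1 + 2212/1905*e2 - 293/127*e3 + 1544/635*e4


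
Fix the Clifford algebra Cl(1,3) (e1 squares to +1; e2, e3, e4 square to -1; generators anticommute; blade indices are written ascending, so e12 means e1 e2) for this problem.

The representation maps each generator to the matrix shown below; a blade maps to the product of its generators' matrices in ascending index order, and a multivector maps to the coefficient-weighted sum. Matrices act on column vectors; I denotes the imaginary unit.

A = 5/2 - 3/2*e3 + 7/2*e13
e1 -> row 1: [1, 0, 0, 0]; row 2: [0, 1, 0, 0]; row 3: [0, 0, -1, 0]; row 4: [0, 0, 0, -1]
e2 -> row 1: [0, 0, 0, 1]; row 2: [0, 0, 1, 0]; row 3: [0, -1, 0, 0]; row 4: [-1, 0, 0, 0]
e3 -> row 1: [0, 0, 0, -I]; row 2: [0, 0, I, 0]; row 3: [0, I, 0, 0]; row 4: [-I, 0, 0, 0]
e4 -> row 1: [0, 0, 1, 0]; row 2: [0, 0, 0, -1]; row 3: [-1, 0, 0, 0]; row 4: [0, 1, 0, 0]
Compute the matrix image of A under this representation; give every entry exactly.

Bivector images (products of the table entries): rho(e13) = rho(e1)rho(e3) = row 1: [0, 0, 0, -I]; row 2: [0, 0, I, 0]; row 3: [0, -I, 0, 0]; row 4: [I, 0, 0, 0].
M = (5/2)*1 + (-3/2)*rho(e3) + (7/2)*rho(e13), summed entrywise (1 is the identity matrix):
Answer: row 1: [5/2, 0, 0, -2*I]; row 2: [0, 5/2, 2*I, 0]; row 3: [0, -5*I, 5/2, 0]; row 4: [5*I, 0, 0, 5/2]


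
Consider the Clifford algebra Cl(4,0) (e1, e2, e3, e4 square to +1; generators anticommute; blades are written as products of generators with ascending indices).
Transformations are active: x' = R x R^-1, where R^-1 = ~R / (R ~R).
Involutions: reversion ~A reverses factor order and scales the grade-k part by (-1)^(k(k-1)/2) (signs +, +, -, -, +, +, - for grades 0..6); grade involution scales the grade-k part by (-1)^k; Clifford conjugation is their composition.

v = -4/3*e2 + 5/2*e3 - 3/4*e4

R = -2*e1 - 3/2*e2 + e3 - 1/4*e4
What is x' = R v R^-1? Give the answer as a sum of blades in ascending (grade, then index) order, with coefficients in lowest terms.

~R = -2*e1 - 3/2*e2 + e3 - 1/4*e4, and R ~R = 117/16, so R^-1 = ~R / (117/16).
R v = 75/16 + 8/3*e1 e2 - 5*e1 e3 + 3/2*e1 e4 - 29/12*e2 e3 + 19/24*e2 e4 - 1/8*e3 e4
Answer: -100/39*e1 - 23/39*e2 - 95/78*e3 + 67/156*e4


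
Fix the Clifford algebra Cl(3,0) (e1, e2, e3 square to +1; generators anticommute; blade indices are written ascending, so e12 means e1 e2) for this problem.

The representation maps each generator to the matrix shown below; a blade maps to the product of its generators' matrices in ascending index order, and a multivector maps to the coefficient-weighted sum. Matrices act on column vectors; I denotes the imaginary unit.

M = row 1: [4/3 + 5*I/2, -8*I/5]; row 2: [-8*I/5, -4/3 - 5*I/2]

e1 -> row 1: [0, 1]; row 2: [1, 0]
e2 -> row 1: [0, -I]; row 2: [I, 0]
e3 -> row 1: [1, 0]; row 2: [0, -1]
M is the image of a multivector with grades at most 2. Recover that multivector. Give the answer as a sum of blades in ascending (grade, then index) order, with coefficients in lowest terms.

Method: 1, rho(e1), rho(e2), rho(e3) form a trace-orthogonal basis of the 2x2 complex matrices (tr(X Y) = 2 if X = Y, else 0), so M = m0*1 + m1*rho(e1) + m2*rho(e2) + m3*rho(e3) with m0 = tr(M)/2 = 0, m1 = tr(M rho(e1))/2 = -8*I/5, m2 = tr(M rho(e2))/2 = 0, m3 = tr(M rho(e3))/2 = 4/3 + 5*I/2.
Multiplying table entries, the bivector images are rho(e12) = I*rho(e3), rho(e13) = -I*rho(e2), rho(e23) = I*rho(e1); with real blade coefficients the real parts of m0..m3 are the coefficients of 1, e1, e2, e3 and the imaginary parts give the bivectors (e23: Im m1, e13: -Im m2, e12: Im m3).
Answer: 4/3*e3 + 5/2*e12 - 8/5*e23


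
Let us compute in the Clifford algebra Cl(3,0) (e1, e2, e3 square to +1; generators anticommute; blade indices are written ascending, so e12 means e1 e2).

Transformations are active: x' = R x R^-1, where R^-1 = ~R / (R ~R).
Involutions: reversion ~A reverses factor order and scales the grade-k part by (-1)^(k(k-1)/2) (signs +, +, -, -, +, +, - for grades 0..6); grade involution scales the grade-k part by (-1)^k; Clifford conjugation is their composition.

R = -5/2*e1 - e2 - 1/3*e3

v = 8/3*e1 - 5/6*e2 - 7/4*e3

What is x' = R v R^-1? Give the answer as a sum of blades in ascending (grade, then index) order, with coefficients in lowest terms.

~R = -5/2*e1 - e2 - 1/3*e3, and R ~R = 265/36, so R^-1 = ~R / (265/36).
R v = -21/4 + 19/4*e12 + 379/72*e13 + 53/36*e23
Answer: 143/159*e1 + 3593/1590*e2 + 2359/1060*e3


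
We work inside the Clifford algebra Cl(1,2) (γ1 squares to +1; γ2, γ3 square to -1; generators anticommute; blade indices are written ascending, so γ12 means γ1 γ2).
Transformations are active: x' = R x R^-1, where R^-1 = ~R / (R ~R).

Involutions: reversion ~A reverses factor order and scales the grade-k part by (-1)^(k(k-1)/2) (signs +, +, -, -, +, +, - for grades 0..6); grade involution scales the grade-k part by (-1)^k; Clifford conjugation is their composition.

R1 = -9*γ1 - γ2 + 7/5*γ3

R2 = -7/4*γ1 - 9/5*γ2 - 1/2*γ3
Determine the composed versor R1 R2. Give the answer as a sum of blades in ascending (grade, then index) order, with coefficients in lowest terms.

Distribute over the terms of R1 (each basis-blade product reordered to ascending indices, repeated generators contracted through their squares):
(-9*γ1) R2 = 63/4 + 81/5*γ12 + 9/2*γ13
(-γ2) R2 = -9/5 - 7/4*γ12 + 1/2*γ23
(7/5*γ3) R2 = 7/10 + 49/20*γ13 + 63/25*γ23
Summing the partial products and collecting blades:
Answer: 293/20 + 289/20*γ12 + 139/20*γ13 + 151/50*γ23


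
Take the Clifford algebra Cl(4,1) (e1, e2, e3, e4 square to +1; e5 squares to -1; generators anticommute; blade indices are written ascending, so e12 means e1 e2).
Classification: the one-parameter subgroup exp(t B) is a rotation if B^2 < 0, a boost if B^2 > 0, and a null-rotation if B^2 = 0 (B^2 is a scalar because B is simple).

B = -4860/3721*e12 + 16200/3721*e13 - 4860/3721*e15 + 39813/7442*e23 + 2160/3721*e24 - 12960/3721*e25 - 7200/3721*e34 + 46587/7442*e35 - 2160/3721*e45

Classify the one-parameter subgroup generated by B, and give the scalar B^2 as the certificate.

B^2 term by term: the squares give (-4860/3721)^2*(e12)^2 + (16200/3721)^2*(e13)^2 + (-4860/3721)^2*(e15)^2 + (39813/7442)^2*(e23)^2 + (2160/3721)^2*(e24)^2 + (-12960/3721)^2*(e25)^2 + (-7200/3721)^2*(e34)^2 + (46587/7442)^2*(e35)^2 + (-2160/3721)^2*(e45)^2 = 23619600/13845841*(-1) + 262440000/13845841*(-1) + 23619600/13845841*(+1) + 1585074969/55383364*(-1) + 4665600/13845841*(-1) + 167961600/13845841*(+1) + 51840000/13845841*(-1) + 2170348569/55383364*(+1) + 4665600/13845841*(+1) = 0 (each basis 2-blade squares to minus the product of its generators' squares); cross terms between blades sharing an index anticommute and cancel; the commuting (index-disjoint) pairs give grade-4 terms 2*c*c'*(blade product), which cancel blade by blade — e1234: 69984000/13845841 - 69984000/13845841 = 0; e1235: -226412820/13845841 + 419904000/13845841 - 193491180/13845841 = 0; e1245: 20995200/13845841 - 20995200/13845841 = 0; e1345: -69984000/13845841 + 69984000/13845841 = 0; e2345: -85996080/13845841 - 100627920/13845841 + 186624000/13845841 = 0 — confirming B is simple. So B^2 = 0.
Answer: null-rotation, certificate B^2 = 0. Key observation: B^2 = 0 is a conjugation invariant, so its sign decides the class regardless of the surface form of B.


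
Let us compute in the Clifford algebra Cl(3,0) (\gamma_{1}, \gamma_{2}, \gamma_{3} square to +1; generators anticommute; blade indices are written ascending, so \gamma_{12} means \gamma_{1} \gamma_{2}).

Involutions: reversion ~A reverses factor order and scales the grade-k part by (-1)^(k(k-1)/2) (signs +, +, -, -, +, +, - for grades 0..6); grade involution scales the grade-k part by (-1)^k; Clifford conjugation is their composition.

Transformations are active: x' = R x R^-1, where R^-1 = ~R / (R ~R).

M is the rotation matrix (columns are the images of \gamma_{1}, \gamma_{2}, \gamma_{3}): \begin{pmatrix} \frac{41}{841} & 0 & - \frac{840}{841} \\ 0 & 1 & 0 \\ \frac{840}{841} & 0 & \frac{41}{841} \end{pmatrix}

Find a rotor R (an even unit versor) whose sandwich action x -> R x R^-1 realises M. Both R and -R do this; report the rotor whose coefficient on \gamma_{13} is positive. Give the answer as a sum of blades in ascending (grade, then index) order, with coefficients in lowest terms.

Method: write R = a + b12*\gamma_{12} + b13*\gamma_{13} + b23*\gamma_{23} with a^2 + b12^2 + b13^2 + b23^2 = 1 (so R^-1 = ~R). Expanding the columns R e_j ~R gives tr M = 4a^2 - 1 and, from the antisymmetric part, M21 - M12 = -4a*b12, M13 - M31 = 4a*b13, M32 - M23 = -4a*b23.
Here tr M = \frac{923}{841}, so a^2 = (1 + tr M)/4 = \frac{441}{841} and a = ±\frac{21}{29}. Taking a = \frac{21}{29}: M21 - M12 = 0, M13 - M31 = -\frac{1680}{841}, M32 - M23 = 0, giving b12 = 0, b13 = -\frac{20}{29}, b23 = 0, i.e. R = \frac{21}{29} - \frac{20}{29} \gamma_{13}.
Its \gamma_{13} coefficient is negative, so report the other preimage -R.
Answer: -\frac{21}{29} + \frac{20}{29} \gamma_{13}. Recall the cover is two-to-one: with M of trace \frac{923}{841}, both preimages act alike, and the stated \gamma_{13} sign chooses the sheet.


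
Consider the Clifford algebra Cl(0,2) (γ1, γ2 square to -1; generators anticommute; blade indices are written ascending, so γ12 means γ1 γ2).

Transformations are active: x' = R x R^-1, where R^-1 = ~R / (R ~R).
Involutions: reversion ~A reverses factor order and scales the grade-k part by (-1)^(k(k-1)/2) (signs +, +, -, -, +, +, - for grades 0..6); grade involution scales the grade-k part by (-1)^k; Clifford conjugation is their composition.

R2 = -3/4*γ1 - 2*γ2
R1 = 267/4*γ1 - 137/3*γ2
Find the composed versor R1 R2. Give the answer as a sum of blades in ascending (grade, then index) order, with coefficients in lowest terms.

Distribute over the terms of R1 (each basis-blade product reordered to ascending indices, repeated generators contracted through their squares):
(267/4*γ1) R2 = 801/16 - 267/2*γ12
(-137/3*γ2) R2 = -274/3 - 137/4*γ12
Summing the partial products and collecting blades:
Answer: -1981/48 - 671/4*γ12


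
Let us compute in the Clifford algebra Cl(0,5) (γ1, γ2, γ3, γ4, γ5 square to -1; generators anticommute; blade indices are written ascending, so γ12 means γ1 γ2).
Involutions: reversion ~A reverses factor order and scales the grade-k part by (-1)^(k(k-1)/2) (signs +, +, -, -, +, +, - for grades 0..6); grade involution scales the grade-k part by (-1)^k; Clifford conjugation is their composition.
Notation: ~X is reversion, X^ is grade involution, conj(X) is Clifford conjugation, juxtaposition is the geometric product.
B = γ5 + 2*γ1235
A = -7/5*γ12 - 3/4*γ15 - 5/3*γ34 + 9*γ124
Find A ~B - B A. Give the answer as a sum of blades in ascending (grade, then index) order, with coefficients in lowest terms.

first term: 3/4*γ1 + 3/2*γ23 + 14/5*γ35 - 7/5*γ125 + 49/3*γ345 + 17/3*γ1245
second term: -3/4*γ1 + 3/2*γ23 + 14/5*γ35 - 7/5*γ125 + 49/3*γ345 - 17/3*γ1245
Answer: 3/2*γ1 + 34/3*γ1245


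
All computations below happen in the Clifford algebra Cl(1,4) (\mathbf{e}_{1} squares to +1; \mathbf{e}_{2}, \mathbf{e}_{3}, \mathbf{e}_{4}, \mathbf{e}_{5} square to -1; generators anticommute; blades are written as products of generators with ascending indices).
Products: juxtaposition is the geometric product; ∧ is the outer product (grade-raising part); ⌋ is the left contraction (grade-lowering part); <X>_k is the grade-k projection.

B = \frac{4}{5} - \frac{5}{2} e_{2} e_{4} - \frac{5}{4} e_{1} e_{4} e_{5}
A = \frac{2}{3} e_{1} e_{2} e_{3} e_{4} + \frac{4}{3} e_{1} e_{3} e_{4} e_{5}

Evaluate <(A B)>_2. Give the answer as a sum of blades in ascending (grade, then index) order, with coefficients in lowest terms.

step 1: -\frac{5}{3} e_{3} - \frac{5}{3} e_{1} e_{3} - \frac{5}{6} e_{2} e_{3} e_{5} + \frac{8}{15} e_{1} e_{2} e_{3} e_{4} + \frac{10}{3} e_{1} e_{2} e_{3} e_{5} + \frac{16}{15} e_{1} e_{3} e_{4} e_{5}
step 2: -\frac{5}{3} e_{1} e_{3}
Answer: -\frac{5}{3} e_{1} e_{3}


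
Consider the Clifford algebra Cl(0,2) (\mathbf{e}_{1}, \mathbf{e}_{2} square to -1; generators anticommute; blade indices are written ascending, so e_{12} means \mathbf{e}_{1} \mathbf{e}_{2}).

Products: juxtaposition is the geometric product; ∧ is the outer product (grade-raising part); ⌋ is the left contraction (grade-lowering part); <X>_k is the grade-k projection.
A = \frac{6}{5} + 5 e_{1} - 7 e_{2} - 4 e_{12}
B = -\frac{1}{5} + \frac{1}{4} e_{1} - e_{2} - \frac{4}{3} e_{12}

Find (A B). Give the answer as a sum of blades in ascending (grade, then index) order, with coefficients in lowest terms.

step 1: -\frac{4147}{300} + \frac{139}{30} e_{1} + \frac{88}{15} e_{2} - \frac{81}{20} e_{12}
Answer: -\frac{4147}{300} + \frac{139}{30} e_{1} + \frac{88}{15} e_{2} - \frac{81}{20} e_{12}


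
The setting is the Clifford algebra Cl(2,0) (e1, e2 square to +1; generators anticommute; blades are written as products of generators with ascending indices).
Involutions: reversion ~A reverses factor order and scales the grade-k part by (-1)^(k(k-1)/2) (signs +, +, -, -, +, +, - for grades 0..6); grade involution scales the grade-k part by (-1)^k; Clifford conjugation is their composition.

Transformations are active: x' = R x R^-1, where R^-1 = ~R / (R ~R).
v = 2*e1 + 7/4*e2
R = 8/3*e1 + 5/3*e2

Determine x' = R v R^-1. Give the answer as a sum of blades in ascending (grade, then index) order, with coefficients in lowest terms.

~R = 8/3*e1 + 5/3*e2, and R ~R = 89/9, so R^-1 = ~R / (89/9).
R v = 33/4 + 4/3*e1 e2
Answer: 218/89*e1 + 367/356*e2


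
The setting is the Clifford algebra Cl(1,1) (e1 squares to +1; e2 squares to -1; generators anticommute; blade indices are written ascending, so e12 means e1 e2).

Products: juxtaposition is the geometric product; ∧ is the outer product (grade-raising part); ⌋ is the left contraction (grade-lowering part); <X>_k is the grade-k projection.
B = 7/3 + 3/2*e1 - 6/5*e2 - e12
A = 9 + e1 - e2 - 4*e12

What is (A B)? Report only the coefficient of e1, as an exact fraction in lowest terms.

step 1: 253/10 + 361/30*e1 - 122/15*e2 - 541/30*e12
Answer: 361/30


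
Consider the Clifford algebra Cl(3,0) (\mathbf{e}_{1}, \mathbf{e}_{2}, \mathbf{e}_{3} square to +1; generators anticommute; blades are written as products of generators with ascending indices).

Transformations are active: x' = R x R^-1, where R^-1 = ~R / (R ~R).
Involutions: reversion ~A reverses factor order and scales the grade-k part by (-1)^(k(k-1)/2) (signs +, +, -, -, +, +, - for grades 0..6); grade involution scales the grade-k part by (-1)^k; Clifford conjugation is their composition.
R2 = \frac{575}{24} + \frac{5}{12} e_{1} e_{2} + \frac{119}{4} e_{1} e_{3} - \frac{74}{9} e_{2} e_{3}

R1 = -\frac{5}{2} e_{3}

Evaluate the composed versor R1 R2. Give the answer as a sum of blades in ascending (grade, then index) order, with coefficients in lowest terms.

Distribute over the terms of R1 (each basis-blade product reordered to ascending indices, repeated generators contracted through their squares):
(-\frac{5}{2} e_{3}) R2 = \frac{595}{8} e_{1} - \frac{185}{9} e_{2} - \frac{2875}{48} e_{3} - \frac{25}{24} e_{1} e_{2} e_{3}
Answer: \frac{595}{8} e_{1} - \frac{185}{9} e_{2} - \frac{2875}{48} e_{3} - \frac{25}{24} e_{1} e_{2} e_{3}


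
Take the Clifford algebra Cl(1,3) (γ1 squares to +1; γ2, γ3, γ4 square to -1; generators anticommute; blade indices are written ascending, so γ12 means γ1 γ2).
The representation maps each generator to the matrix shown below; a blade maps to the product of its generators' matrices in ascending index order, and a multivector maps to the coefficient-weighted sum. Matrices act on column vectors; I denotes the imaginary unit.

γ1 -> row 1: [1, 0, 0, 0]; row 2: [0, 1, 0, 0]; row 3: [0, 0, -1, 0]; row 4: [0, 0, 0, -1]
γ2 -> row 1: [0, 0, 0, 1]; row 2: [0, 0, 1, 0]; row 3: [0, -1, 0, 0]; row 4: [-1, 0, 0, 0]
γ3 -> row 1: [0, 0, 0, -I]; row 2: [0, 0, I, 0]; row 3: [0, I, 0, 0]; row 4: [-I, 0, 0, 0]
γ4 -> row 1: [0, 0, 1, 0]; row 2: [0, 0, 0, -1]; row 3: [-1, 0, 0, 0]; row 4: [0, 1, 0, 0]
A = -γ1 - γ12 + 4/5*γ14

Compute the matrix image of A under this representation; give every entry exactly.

Bivector images (products of the table entries): rho(γ12) = rho(γ1)rho(γ2) = row 1: [0, 0, 0, 1]; row 2: [0, 0, 1, 0]; row 3: [0, 1, 0, 0]; row 4: [1, 0, 0, 0]; rho(γ14) = rho(γ1)rho(γ4) = row 1: [0, 0, 1, 0]; row 2: [0, 0, 0, -1]; row 3: [1, 0, 0, 0]; row 4: [0, -1, 0, 0].
M = (-1)*rho(γ1) + (-1)*rho(γ12) + (4/5)*rho(γ14), summed entrywise:
Answer: row 1: [-1, 0, 4/5, -1]; row 2: [0, -1, -1, -4/5]; row 3: [4/5, -1, 1, 0]; row 4: [-1, -4/5, 0, 1]


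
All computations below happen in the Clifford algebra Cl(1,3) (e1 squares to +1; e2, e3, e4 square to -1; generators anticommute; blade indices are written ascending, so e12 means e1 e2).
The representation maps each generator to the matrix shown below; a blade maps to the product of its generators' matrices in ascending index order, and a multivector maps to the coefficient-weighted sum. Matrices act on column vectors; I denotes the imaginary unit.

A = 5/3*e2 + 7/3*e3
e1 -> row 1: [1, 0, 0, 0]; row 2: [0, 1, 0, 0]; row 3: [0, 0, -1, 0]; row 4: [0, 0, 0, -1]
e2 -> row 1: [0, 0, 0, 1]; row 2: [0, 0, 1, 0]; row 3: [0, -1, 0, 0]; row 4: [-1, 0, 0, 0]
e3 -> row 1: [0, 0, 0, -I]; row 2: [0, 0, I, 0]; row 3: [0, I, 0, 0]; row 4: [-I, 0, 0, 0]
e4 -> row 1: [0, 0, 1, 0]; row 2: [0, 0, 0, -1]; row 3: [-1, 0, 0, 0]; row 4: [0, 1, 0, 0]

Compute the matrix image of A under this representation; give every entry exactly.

M = (5/3)*rho(e2) + (7/3)*rho(e3), summed entrywise:
Answer: row 1: [0, 0, 0, 5/3 - 7*I/3]; row 2: [0, 0, 5/3 + 7*I/3, 0]; row 3: [0, -5/3 + 7*I/3, 0, 0]; row 4: [-5/3 - 7*I/3, 0, 0, 0]


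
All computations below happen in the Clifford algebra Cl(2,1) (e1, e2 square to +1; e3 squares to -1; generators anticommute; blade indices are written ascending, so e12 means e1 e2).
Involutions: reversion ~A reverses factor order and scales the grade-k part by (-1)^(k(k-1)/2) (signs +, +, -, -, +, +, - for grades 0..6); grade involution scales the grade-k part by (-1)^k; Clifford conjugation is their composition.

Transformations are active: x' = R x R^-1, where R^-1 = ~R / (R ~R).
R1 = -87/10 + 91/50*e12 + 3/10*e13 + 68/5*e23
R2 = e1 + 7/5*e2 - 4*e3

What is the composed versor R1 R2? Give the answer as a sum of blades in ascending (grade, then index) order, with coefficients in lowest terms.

Distribute over the terms of R2 (each basis-blade product reordered to ascending indices, repeated generators contracted through their squares):
R1 (e1) = -87/10*e1 - 91/50*e2 - 3/10*e3 + 68/5*e123
R1 (7/5*e2) = 637/250*e1 - 609/50*e2 - 476/25*e3 - 21/50*e123
R1 (-4*e3) = 6/5*e1 + 272/5*e2 + 174/5*e3 - 182/25*e123
Summing the partial products and collecting blades:
Answer: -619/125*e1 + 202/5*e2 + 773/50*e3 + 59/10*e123


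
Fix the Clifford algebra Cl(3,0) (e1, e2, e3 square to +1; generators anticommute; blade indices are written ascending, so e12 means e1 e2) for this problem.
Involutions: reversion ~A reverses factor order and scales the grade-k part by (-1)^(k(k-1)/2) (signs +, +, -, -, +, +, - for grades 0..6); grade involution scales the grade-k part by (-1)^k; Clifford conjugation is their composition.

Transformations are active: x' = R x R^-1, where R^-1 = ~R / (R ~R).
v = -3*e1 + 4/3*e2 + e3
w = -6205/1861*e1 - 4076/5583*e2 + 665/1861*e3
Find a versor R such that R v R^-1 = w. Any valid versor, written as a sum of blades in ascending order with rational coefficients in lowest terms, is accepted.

Construction: equal norms (both 106/9) license R = v + w = -11788/1861*e1 + 3368/5583*e2 + 2526/1861*e3 — nothing changes along that direction, while (v - w)/2 changes sign, so v maps onto w.
Answer: -11788/1861*e1 + 3368/5583*e2 + 2526/1861*e3


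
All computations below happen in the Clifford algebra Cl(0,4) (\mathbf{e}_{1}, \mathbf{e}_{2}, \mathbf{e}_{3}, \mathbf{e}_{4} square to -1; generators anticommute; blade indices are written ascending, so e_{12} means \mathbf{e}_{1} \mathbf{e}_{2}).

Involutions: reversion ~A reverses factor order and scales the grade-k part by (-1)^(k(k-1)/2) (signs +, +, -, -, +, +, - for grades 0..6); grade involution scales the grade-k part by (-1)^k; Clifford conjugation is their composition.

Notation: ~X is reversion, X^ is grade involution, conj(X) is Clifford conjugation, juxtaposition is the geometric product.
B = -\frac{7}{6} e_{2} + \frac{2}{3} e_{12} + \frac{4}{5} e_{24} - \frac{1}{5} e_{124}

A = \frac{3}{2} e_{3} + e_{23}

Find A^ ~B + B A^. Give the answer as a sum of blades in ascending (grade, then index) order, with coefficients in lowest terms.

first term: -\frac{7}{6} e_{3} - \frac{2}{3} e_{13} - \frac{7}{4} e_{23} - \frac{4}{5} e_{34} + e_{123} + \frac{1}{5} e_{134} - \frac{6}{5} e_{234} - \frac{3}{10} e_{1234}
second term: \frac{7}{6} e_{3} - \frac{2}{3} e_{13} + \frac{7}{4} e_{23} - \frac{4}{5} e_{34} - e_{123} + \frac{1}{5} e_{134} + \frac{6}{5} e_{234} - \frac{3}{10} e_{1234}
Answer: -\frac{4}{3} e_{13} - \frac{8}{5} e_{34} + \frac{2}{5} e_{134} - \frac{3}{5} e_{1234}


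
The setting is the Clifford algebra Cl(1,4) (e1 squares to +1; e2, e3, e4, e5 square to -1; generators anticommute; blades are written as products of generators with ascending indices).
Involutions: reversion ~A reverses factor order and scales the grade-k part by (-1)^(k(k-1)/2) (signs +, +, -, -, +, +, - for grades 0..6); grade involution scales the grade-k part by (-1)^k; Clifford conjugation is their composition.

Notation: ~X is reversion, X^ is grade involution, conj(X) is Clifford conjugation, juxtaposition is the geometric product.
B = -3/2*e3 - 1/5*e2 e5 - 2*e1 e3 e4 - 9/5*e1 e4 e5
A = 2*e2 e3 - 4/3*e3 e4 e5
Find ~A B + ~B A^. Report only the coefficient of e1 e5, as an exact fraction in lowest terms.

first term: -3*e2 - 12/5*e1 e3 - 8/3*e1 e5 + 2/5*e3 e5 + 2*e4 e5 - 4*e1 e2 e4 - 4/15*e2 e3 e4 + 18/5*e1 e2 e3 e4 e5
second term: -3*e2 - 12/5*e1 e3 - 8/3*e1 e5 - 2/5*e3 e5 + 2*e4 e5 + 4*e1 e2 e4 - 4/15*e2 e3 e4 + 18/5*e1 e2 e3 e4 e5
Answer: -16/3


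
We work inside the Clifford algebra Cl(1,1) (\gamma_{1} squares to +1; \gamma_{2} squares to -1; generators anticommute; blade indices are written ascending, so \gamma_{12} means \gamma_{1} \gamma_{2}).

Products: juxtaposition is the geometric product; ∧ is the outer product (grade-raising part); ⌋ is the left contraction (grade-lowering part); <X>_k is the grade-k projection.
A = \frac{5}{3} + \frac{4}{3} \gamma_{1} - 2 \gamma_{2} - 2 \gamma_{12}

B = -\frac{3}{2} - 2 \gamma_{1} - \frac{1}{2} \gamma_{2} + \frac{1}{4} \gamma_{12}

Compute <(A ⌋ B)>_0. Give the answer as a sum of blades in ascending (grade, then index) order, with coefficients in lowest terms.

step 1: -\frac{20}{3} - \frac{23}{6} \gamma_{1} - \frac{1}{2} \gamma_{2} + \frac{5}{12} \gamma_{12}
step 2: -\frac{20}{3}
Answer: -\frac{20}{3}


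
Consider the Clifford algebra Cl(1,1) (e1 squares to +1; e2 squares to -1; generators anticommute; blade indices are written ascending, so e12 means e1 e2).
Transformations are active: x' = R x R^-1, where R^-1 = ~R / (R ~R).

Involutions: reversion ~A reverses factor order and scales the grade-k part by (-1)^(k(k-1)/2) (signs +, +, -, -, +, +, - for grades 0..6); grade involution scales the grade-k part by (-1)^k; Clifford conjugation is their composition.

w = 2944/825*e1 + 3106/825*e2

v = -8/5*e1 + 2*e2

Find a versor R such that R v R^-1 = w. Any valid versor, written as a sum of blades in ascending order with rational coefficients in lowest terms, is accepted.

R = v + w = 1624/825*e1 + 4756/825*e2 works: the equal norms (-36/25) guarantee its sandwich swaps v into w.
Answer: 1624/825*e1 + 4756/825*e2


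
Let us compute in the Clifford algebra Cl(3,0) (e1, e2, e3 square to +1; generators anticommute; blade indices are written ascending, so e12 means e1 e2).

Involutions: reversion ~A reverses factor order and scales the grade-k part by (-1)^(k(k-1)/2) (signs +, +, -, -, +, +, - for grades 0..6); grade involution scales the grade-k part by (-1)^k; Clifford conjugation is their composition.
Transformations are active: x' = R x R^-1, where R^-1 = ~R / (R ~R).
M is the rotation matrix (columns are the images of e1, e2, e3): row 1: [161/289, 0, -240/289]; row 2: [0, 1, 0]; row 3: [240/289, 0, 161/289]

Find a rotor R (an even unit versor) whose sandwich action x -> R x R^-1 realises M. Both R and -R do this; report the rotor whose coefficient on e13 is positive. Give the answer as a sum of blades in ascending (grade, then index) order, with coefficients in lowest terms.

Method: write R = a + b12*e12 + b13*e13 + b23*e23 with a^2 + b12^2 + b13^2 + b23^2 = 1 (so R^-1 = ~R). Expanding the columns R e_j ~R gives tr M = 4a^2 - 1 and, from the antisymmetric part, M21 - M12 = -4a*b12, M13 - M31 = 4a*b13, M32 - M23 = -4a*b23.
Here tr M = 611/289, so a^2 = (1 + tr M)/4 = 225/289 and a = ±15/17. Taking a = 15/17: M21 - M12 = 0, M13 - M31 = -480/289, M32 - M23 = 0, giving b12 = 0, b13 = -8/17, b23 = 0, i.e. R = 15/17 - 8/17*e13.
Its e13 coefficient is negative, so report the other preimage -R.
Answer: -15/17 + 8/17*e13. Uniqueness: Spin(3) -> SO(3) maps R and -R to the same rotation of trace 611/289; fixing the sign of the e13 coefficient removes the ambiguity.


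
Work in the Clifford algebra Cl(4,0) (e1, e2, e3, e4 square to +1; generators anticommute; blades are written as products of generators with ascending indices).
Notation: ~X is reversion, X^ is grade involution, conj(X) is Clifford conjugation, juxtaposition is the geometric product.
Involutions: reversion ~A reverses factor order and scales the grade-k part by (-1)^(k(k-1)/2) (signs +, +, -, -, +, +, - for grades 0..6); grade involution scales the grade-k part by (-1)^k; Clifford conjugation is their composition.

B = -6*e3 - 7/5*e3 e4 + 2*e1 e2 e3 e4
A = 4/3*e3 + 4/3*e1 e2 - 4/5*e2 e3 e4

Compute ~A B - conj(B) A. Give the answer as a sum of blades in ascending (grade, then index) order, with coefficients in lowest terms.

first term: -8 + 8/5*e1 + 28/25*e2 - 28/15*e4 + 24/5*e2 e4 + 8/3*e3 e4 + 8*e1 e2 e3 + 8/3*e1 e2 e4 + 28/15*e1 e2 e3 e4
second term: 8 + 8/5*e1 + 28/25*e2 - 28/15*e4 + 24/5*e2 e4 - 8/3*e3 e4 + 8*e1 e2 e3 - 8/3*e1 e2 e4 + 28/15*e1 e2 e3 e4
Answer: -16 + 16/3*e3 e4 + 16/3*e1 e2 e4


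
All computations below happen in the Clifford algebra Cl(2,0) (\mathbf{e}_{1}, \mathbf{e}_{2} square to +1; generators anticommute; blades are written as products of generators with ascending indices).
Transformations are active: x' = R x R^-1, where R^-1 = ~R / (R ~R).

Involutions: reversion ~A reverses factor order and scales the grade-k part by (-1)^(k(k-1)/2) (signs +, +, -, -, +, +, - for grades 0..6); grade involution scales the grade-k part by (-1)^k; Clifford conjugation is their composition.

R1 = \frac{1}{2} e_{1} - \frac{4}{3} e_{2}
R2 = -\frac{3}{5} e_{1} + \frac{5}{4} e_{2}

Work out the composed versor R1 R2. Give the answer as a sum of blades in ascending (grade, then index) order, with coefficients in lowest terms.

Distribute over the terms of R1 (each basis-blade product reordered to ascending indices, repeated generators contracted through their squares):
(\frac{1}{2} e_{1}) R2 = -\frac{3}{10} + \frac{5}{8} e_{1} e_{2}
(-\frac{4}{3} e_{2}) R2 = -\frac{5}{3} - \frac{4}{5} e_{1} e_{2}
Summing the partial products and collecting blades:
Answer: -\frac{59}{30} - \frac{7}{40} e_{1} e_{2}


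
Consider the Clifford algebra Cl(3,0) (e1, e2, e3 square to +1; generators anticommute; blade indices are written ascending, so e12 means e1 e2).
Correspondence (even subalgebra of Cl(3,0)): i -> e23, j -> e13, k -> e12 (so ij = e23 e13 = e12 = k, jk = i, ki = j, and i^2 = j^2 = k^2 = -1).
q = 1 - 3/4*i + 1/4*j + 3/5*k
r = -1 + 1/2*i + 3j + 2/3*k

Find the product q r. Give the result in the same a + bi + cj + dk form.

In blades: q = 1 + 3/5*e12 + 1/4*e13 - 3/4*e23, r = -1 + 2/3*e12 + 3*e13 + 1/2*e23.
Distribute q over r term by term (generator squares from the signature, products reordered to ascending indices): (1)*r = -1 + 2/3*e12 + 3*e13 + 1/2*e23; (3/5*e12)*r = -2/5 - 3/5*e12 + 3/10*e13 - 9/5*e23; (1/4*e13)*r = -3/4 - 1/8*e12 - 1/4*e13 + 1/6*e23; (-3/4*e23)*r = 3/8 - 9/4*e12 + 1/2*e13 + 3/4*e23.
Sum: -71/40 - 277/120*e12 + 71/20*e13 - 23/60*e23; translating back through the correspondence:
Answer: -71/40 - 23/60*i + 71/20*j - 277/120*k


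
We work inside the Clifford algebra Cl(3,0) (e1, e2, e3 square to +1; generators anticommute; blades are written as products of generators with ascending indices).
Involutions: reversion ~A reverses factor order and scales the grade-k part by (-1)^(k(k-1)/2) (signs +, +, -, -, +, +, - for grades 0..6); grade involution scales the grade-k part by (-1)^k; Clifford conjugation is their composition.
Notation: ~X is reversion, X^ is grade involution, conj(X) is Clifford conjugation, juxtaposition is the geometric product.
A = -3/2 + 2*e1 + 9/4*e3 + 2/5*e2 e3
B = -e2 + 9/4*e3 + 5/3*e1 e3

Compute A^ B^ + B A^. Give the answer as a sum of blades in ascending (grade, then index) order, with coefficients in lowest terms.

first term: 81/16 + 15/4*e1 - 12/5*e2 - 43/120*e3 - 4/3*e1 e2 + 2*e1 e3 + 9/4*e2 e3
second term: -81/16 - 15/4*e1 + 3/5*e2 - 53/120*e3 - 8/3*e1 e2 + 2*e1 e3 + 9/4*e2 e3
Answer: -9/5*e2 - 4/5*e3 - 4*e1 e2 + 4*e1 e3 + 9/2*e2 e3


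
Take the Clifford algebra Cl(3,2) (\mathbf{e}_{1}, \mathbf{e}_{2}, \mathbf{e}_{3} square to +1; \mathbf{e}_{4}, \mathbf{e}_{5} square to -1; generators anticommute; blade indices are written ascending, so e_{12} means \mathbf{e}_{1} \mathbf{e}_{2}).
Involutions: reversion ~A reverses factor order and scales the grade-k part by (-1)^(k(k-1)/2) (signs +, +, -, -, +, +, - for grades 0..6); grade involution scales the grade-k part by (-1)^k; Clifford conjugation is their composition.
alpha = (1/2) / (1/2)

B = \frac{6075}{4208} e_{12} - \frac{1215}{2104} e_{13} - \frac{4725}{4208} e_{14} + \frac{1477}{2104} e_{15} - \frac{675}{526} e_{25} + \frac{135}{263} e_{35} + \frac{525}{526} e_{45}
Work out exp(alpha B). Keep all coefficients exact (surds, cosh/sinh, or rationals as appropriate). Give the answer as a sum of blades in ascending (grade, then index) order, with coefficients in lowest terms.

B^2 term by term: the squares give (\frac{6075}{4208})^2*(e_{12})^2 + (-\frac{1215}{2104})^2*(e_{13})^2 + (-\frac{4725}{4208})^2*(e_{14})^2 + (\frac{1477}{2104})^2*(e_{15})^2 + (-\frac{675}{526})^2*(e_{25})^2 + (\frac{135}{263})^2*(e_{35})^2 + (\frac{525}{526})^2*(e_{45})^2 = \frac{36905625}{17707264}*(-1) + \frac{1476225}{4426816}*(-1) + \frac{22325625}{17707264}*(+1) + \frac{2181529}{4426816}*(+1) + \frac{455625}{276676}*(+1) + \frac{18225}{69169}*(+1) + \frac{275625}{276676}*(-1) = \frac{1}{4} (each basis 2-blade squares to minus the product of its generators' squares); cross terms between blades sharing an index anticommute and cancel; the commuting (index-disjoint) pairs give grade-4 terms 2*c*c'*(blade product), which cancel blade by blade — e_{1235}: \frac{820125}{553352} - \frac{820125}{553352} = 0; e_{1245}: \frac{3189375}{1106704} - \frac{3189375}{1106704} = 0; e_{1345}: -\frac{637875}{553352} + \frac{637875}{553352} = 0 — confirming B is simple. So B^2 = \frac{1}{4}.
B^2 = \frac{1}{4} — since the square is positive, the closed form is hyperbolic: l = \frac{1}{2}, alpha*l = \frac{1}{2}, so exp(alpha B) = cosh(\frac{1}{2}) + (sinh(\frac{1}{2})/(\frac{1}{2}))*B = \cosh{\left(\frac{1}{2} \right)} + (2 \sinh{\left(\frac{1}{2} \right)})*B.
Answer: \cosh{\left(\frac{1}{2} \right)} + \frac{6075 \sinh{\left(\frac{1}{2} \right)}}{2104} e_{12} - \frac{1215 \sinh{\left(\frac{1}{2} \right)}}{1052} e_{13} - \frac{4725 \sinh{\left(\frac{1}{2} \right)}}{2104} e_{14} + \frac{1477 \sinh{\left(\frac{1}{2} \right)}}{1052} e_{15} - \frac{675 \sinh{\left(\frac{1}{2} \right)}}{263} e_{25} + \frac{270 \sinh{\left(\frac{1}{2} \right)}}{263} e_{35} + \frac{525 \sinh{\left(\frac{1}{2} \right)}}{263} e_{45}
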